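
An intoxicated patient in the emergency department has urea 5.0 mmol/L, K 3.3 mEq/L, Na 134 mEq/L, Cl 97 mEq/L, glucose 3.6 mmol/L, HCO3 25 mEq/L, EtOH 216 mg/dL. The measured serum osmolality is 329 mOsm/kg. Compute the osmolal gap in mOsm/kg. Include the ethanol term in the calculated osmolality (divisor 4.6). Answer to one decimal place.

5.4 mOsm/kg

Calculated osmolality = 2·Na + glucose + urea + ethanol/4.6
= 2·134 + 3.6 + 5 + 216/4.6
= 268 + 3.60 + 5 + 46.96
= 323.56 mOsm/kg ≈ 323.6 mOsm/kg
Osmolar gap = measured − calculated = 329 − 323.6 = 5.4 mOsm/kg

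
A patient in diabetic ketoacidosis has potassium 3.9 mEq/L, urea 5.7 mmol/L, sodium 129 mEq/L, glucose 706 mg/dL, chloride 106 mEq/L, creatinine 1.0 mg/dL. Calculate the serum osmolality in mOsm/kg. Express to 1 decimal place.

302.9 mOsm/kg

Calculated osmolality = 2·Na + glucose/18 + urea
= 2·129 + 706/18 + 5.7
= 258 + 39.22 + 5.70
= 302.92 mOsm/kg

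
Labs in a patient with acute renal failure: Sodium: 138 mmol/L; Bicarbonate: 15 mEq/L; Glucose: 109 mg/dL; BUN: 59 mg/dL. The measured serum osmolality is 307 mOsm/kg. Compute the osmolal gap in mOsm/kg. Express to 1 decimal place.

3.9 mOsm/kg

Calculated osmolality = 2·Na + glucose/18 + BUN/2.8
= 2·138 + 109/18 + 59/2.8
= 276 + 6.06 + 21.07
= 303.13 mOsm/kg ≈ 303.1 mOsm/kg
Osmolar gap = measured − calculated = 307 − 303.1 = 3.9 mOsm/kg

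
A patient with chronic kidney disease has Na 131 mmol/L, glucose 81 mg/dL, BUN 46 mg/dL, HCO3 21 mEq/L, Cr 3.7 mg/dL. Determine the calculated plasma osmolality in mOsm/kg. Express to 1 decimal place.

282.9 mOsm/kg

Calculated osmolality = 2·Na + glucose/18 + BUN/2.8
= 2·131 + 81/18 + 46/2.8
= 262 + 4.50 + 16.43
= 282.93 mOsm/kg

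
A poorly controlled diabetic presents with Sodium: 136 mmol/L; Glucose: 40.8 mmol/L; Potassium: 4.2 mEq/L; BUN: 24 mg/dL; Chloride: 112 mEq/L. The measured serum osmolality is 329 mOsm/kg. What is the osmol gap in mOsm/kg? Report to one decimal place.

Calculated osmolality = 2·Na + glucose + BUN/2.8
= 2·136 + 40.8 + 24/2.8
= 272 + 40.80 + 8.57
= 321.37 mOsm/kg ≈ 321.4 mOsm/kg
Osmolar gap = measured − calculated = 329 − 321.4 = 7.6 mOsm/kg

7.6 mOsm/kg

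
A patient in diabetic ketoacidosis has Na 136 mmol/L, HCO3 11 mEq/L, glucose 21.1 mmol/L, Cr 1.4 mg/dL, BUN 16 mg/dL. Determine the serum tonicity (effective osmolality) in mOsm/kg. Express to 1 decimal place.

Effective osmolality excludes urea (freely permeant across cell membranes):
2·Na + glucose
= 2·136 + 21.1
= 272 + 21.1
= 293.1 mOsm/kg

293.1 mOsm/kg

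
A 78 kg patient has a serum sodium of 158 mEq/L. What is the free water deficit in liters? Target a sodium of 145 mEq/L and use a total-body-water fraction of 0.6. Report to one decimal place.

TBW = 0.6 · 78 = 46.8 L
Free water deficit = TBW · (Na/145 − 1)
= 46.8 · (158/145 − 1)
= 46.8 · 0.0897
= 4.2 L

4.2 L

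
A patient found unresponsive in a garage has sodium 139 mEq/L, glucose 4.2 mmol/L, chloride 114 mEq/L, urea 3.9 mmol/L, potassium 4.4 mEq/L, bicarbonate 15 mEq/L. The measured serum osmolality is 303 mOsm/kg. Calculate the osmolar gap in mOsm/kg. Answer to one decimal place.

Calculated osmolality = 2·Na + glucose + urea
= 2·139 + 4.2 + 3.9
= 278 + 4.20 + 3.90
= 286.1 mOsm/kg ≈ 286.1 mOsm/kg
Osmolar gap = measured − calculated = 303 − 286.1 = 16.9 mOsm/kg

16.9 mOsm/kg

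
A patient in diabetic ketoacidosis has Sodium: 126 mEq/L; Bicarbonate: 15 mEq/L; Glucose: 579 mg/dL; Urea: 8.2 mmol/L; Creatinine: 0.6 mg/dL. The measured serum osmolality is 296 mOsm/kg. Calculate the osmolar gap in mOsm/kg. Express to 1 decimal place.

Calculated osmolality = 2·Na + glucose/18 + urea
= 2·126 + 579/18 + 8.2
= 252 + 32.17 + 8.20
= 292.37 mOsm/kg ≈ 292.4 mOsm/kg
Osmolar gap = measured − calculated = 296 − 292.4 = 3.6 mOsm/kg

3.6 mOsm/kg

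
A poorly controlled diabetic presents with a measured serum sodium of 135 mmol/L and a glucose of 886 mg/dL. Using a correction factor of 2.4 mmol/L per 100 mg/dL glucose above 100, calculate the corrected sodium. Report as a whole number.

154 mmol/L

Corrected Na = measured Na + 2.4 · (glucose − 100)/100
= 135 + 2.4 · (886 − 100)/100
= 135 + 18.9
= 153.9 mmol/L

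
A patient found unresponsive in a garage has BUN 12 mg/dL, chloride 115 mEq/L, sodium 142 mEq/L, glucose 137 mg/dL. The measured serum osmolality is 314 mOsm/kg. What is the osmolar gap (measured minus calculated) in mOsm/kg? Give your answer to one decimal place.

18.1 mOsm/kg

Calculated osmolality = 2·Na + glucose/18 + BUN/2.8
= 2·142 + 137/18 + 12/2.8
= 284 + 7.61 + 4.29
= 295.9 mOsm/kg ≈ 295.9 mOsm/kg
Osmolar gap = measured − calculated = 314 − 295.9 = 18.1 mOsm/kg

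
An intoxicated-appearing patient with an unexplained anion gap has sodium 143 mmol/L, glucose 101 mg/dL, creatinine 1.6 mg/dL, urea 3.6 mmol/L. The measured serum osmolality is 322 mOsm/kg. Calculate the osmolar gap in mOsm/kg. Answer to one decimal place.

Calculated osmolality = 2·Na + glucose/18 + urea
= 2·143 + 101/18 + 3.6
= 286 + 5.61 + 3.60
= 295.21 mOsm/kg ≈ 295.2 mOsm/kg
Osmolar gap = measured − calculated = 322 − 295.2 = 26.8 mOsm/kg

26.8 mOsm/kg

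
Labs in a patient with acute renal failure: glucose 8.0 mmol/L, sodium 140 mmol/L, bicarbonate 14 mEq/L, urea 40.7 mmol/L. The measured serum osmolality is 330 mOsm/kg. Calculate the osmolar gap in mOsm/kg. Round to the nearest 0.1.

1.3 mOsm/kg

Calculated osmolality = 2·Na + glucose + urea
= 2·140 + 8 + 40.7
= 280 + 8 + 40.70
= 328.7 mOsm/kg ≈ 328.7 mOsm/kg
Osmolar gap = measured − calculated = 330 − 328.7 = 1.3 mOsm/kg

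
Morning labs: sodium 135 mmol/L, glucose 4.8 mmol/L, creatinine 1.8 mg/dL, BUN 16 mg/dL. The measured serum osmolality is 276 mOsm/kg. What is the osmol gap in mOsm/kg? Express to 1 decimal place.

-4.5 mOsm/kg

Calculated osmolality = 2·Na + glucose + BUN/2.8
= 2·135 + 4.8 + 16/2.8
= 270 + 4.80 + 5.71
= 280.51 mOsm/kg ≈ 280.5 mOsm/kg
Osmolar gap = measured − calculated = 276 − 280.5 = -4.5 mOsm/kg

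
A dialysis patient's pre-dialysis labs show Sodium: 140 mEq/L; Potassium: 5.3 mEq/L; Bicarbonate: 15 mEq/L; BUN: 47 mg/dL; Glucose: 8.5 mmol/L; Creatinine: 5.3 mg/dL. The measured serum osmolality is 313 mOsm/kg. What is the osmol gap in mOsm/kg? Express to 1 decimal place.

Calculated osmolality = 2·Na + glucose + BUN/2.8
= 2·140 + 8.5 + 47/2.8
= 280 + 8.50 + 16.79
= 305.29 mOsm/kg ≈ 305.3 mOsm/kg
Osmolar gap = measured − calculated = 313 − 305.3 = 7.7 mOsm/kg

7.7 mOsm/kg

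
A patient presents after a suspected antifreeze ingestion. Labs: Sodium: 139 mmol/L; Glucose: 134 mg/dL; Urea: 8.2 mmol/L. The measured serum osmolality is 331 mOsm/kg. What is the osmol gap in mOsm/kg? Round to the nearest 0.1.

37.4 mOsm/kg

Calculated osmolality = 2·Na + glucose/18 + urea
= 2·139 + 134/18 + 8.2
= 278 + 7.44 + 8.20
= 293.64 mOsm/kg ≈ 293.6 mOsm/kg
Osmolar gap = measured − calculated = 331 − 293.6 = 37.4 mOsm/kg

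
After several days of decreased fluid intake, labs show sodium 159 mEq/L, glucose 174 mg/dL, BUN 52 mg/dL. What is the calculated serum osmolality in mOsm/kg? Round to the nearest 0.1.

Calculated osmolality = 2·Na + glucose/18 + BUN/2.8
= 2·159 + 174/18 + 52/2.8
= 318 + 9.67 + 18.57
= 346.24 mOsm/kg

346.2 mOsm/kg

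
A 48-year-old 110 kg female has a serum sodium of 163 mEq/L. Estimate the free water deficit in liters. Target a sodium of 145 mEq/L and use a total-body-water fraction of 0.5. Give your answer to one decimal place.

6.8 L

TBW = 0.5 · 110 = 55 L
Free water deficit = TBW · (Na/145 − 1)
= 55 · (163/145 − 1)
= 55 · 0.1241
= 6.83 L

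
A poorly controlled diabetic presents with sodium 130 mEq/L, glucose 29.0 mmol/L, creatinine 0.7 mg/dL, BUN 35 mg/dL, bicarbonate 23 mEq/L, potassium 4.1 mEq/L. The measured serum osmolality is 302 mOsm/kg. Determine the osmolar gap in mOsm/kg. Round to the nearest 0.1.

0.5 mOsm/kg

Calculated osmolality = 2·Na + glucose + BUN/2.8
= 2·130 + 29 + 35/2.8
= 260 + 29 + 12.50
= 301.5 mOsm/kg ≈ 301.5 mOsm/kg
Osmolar gap = measured − calculated = 302 − 301.5 = 0.5 mOsm/kg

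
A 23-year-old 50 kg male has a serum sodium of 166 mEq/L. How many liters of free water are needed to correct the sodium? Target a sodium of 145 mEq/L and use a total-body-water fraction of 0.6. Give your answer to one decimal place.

TBW = 0.6 · 50 = 30 L
Free water deficit = TBW · (Na/145 − 1)
= 30 · (166/145 − 1)
= 30 · 0.1448
= 4.34 L

4.3 L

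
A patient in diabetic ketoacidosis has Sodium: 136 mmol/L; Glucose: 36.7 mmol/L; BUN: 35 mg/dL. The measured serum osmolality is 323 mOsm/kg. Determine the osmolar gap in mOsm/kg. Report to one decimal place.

1.8 mOsm/kg

Calculated osmolality = 2·Na + glucose + BUN/2.8
= 2·136 + 36.7 + 35/2.8
= 272 + 36.70 + 12.50
= 321.2 mOsm/kg ≈ 321.2 mOsm/kg
Osmolar gap = measured − calculated = 323 − 321.2 = 1.8 mOsm/kg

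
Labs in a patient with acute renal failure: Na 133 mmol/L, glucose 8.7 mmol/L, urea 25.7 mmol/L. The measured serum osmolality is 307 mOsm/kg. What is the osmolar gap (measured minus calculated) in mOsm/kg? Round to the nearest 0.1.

6.6 mOsm/kg

Calculated osmolality = 2·Na + glucose + urea
= 2·133 + 8.7 + 25.7
= 266 + 8.70 + 25.70
= 300.4 mOsm/kg ≈ 300.4 mOsm/kg
Osmolar gap = measured − calculated = 307 − 300.4 = 6.6 mOsm/kg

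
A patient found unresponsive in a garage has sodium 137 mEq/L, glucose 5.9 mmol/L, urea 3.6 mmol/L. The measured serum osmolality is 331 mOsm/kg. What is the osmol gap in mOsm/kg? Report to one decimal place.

Calculated osmolality = 2·Na + glucose + urea
= 2·137 + 5.9 + 3.6
= 274 + 5.90 + 3.60
= 283.5 mOsm/kg ≈ 283.5 mOsm/kg
Osmolar gap = measured − calculated = 331 − 283.5 = 47.5 mOsm/kg

47.5 mOsm/kg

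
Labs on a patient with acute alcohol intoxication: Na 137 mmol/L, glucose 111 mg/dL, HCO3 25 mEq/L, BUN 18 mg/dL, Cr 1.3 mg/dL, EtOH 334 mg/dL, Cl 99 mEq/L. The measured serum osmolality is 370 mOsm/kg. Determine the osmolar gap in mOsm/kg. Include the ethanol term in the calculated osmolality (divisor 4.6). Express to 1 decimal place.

10.8 mOsm/kg

Calculated osmolality = 2·Na + glucose/18 + BUN/2.8 + ethanol/4.6
= 2·137 + 111/18 + 18/2.8 + 334/4.6
= 274 + 6.17 + 6.43 + 72.61
= 359.21 mOsm/kg ≈ 359.2 mOsm/kg
Osmolar gap = measured − calculated = 370 − 359.2 = 10.8 mOsm/kg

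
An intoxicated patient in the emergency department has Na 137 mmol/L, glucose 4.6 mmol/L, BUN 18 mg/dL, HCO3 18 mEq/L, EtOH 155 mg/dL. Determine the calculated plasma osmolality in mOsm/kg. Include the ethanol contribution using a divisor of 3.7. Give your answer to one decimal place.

Calculated osmolality = 2·Na + glucose + BUN/2.8 + ethanol/3.7
= 2·137 + 4.6 + 18/2.8 + 155/3.7
= 274 + 4.60 + 6.43 + 41.89
= 326.92 mOsm/kg

326.9 mOsm/kg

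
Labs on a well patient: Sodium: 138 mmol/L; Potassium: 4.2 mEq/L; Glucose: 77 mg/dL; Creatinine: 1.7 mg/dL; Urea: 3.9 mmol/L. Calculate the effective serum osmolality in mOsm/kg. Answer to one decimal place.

280.3 mOsm/kg

Effective osmolality excludes urea (freely permeant across cell membranes):
2·Na + glucose/18
= 2·138 + 77/18
= 276 + 4.28
= 280.28 mOsm/kg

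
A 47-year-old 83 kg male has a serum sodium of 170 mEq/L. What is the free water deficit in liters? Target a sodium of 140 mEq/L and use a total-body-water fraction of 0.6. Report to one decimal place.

10.7 L

TBW = 0.6 · 83 = 49.8 L
Free water deficit = TBW · (Na/140 − 1)
= 49.8 · (170/140 − 1)
= 49.8 · 0.2143
= 10.67 L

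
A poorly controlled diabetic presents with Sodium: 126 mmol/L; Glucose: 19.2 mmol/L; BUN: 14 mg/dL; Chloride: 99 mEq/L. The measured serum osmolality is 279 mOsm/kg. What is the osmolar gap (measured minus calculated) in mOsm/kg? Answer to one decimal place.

Calculated osmolality = 2·Na + glucose + BUN/2.8
= 2·126 + 19.2 + 14/2.8
= 252 + 19.20 + 5
= 276.2 mOsm/kg ≈ 276.2 mOsm/kg
Osmolar gap = measured − calculated = 279 − 276.2 = 2.8 mOsm/kg

2.8 mOsm/kg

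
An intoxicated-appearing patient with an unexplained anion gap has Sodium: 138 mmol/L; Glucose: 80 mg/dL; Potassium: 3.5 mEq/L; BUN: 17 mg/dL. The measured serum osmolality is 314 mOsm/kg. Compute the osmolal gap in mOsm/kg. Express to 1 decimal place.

Calculated osmolality = 2·Na + glucose/18 + BUN/2.8
= 2·138 + 80/18 + 17/2.8
= 276 + 4.44 + 6.07
= 286.51 mOsm/kg ≈ 286.5 mOsm/kg
Osmolar gap = measured − calculated = 314 − 286.5 = 27.5 mOsm/kg

27.5 mOsm/kg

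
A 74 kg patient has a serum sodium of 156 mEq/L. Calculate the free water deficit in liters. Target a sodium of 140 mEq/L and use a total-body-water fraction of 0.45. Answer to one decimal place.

TBW = 0.45 · 74 = 33.3 L
Free water deficit = TBW · (Na/140 − 1)
= 33.3 · (156/140 − 1)
= 33.3 · 0.1143
= 3.81 L

3.8 L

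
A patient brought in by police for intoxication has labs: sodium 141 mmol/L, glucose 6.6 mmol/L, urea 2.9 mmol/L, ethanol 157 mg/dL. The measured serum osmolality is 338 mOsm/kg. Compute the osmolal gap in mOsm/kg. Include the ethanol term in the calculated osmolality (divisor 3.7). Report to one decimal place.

Calculated osmolality = 2·Na + glucose + urea + ethanol/3.7
= 2·141 + 6.6 + 2.9 + 157/3.7
= 282 + 6.60 + 2.90 + 42.43
= 333.93 mOsm/kg ≈ 333.9 mOsm/kg
Osmolar gap = measured − calculated = 338 − 333.9 = 4.1 mOsm/kg

4.1 mOsm/kg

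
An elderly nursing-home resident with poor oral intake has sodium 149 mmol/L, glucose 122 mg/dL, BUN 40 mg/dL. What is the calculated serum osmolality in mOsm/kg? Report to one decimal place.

Calculated osmolality = 2·Na + glucose/18 + BUN/2.8
= 2·149 + 122/18 + 40/2.8
= 298 + 6.78 + 14.29
= 319.07 mOsm/kg

319.1 mOsm/kg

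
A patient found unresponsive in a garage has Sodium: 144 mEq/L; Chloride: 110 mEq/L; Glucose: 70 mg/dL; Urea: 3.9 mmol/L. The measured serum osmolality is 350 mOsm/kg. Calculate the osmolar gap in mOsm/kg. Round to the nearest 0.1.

Calculated osmolality = 2·Na + glucose/18 + urea
= 2·144 + 70/18 + 3.9
= 288 + 3.89 + 3.90
= 295.79 mOsm/kg ≈ 295.8 mOsm/kg
Osmolar gap = measured − calculated = 350 − 295.8 = 54.2 mOsm/kg

54.2 mOsm/kg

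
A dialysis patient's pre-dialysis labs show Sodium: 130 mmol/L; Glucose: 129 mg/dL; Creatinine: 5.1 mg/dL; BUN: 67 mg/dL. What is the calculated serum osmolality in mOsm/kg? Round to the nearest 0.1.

291.1 mOsm/kg

Calculated osmolality = 2·Na + glucose/18 + BUN/2.8
= 2·130 + 129/18 + 67/2.8
= 260 + 7.17 + 23.93
= 291.1 mOsm/kg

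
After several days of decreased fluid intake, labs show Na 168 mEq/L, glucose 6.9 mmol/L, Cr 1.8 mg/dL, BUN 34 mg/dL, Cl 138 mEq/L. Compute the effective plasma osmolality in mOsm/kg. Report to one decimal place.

342.9 mOsm/kg

Effective osmolality excludes urea (freely permeant across cell membranes):
2·Na + glucose
= 2·168 + 6.9
= 336 + 6.9
= 342.9 mOsm/kg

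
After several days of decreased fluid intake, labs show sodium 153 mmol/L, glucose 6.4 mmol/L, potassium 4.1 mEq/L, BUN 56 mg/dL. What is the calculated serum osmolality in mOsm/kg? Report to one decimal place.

Calculated osmolality = 2·Na + glucose + BUN/2.8
= 2·153 + 6.4 + 56/2.8
= 306 + 6.40 + 20
= 332.4 mOsm/kg

332.4 mOsm/kg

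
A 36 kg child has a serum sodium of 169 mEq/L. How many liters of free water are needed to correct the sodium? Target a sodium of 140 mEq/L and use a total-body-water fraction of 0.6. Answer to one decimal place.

TBW = 0.6 · 36 = 21.6 L
Free water deficit = TBW · (Na/140 − 1)
= 21.6 · (169/140 − 1)
= 21.6 · 0.2071
= 4.47 L

4.5 L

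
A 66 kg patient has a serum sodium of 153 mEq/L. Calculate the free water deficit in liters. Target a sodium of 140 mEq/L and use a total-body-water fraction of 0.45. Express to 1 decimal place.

TBW = 0.45 · 66 = 29.7 L
Free water deficit = TBW · (Na/140 − 1)
= 29.7 · (153/140 − 1)
= 29.7 · 0.0929
= 2.76 L

2.8 L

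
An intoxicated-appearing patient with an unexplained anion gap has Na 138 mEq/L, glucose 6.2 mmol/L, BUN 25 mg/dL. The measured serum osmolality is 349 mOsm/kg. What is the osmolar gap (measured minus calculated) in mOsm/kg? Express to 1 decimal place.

Calculated osmolality = 2·Na + glucose + BUN/2.8
= 2·138 + 6.2 + 25/2.8
= 276 + 6.20 + 8.93
= 291.13 mOsm/kg ≈ 291.1 mOsm/kg
Osmolar gap = measured − calculated = 349 − 291.1 = 57.9 mOsm/kg

57.9 mOsm/kg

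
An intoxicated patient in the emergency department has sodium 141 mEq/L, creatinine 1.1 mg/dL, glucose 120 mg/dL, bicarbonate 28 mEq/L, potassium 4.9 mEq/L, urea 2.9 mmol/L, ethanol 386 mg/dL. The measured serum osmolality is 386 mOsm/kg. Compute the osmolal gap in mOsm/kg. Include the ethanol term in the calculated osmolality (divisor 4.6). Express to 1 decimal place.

10.5 mOsm/kg

Calculated osmolality = 2·Na + glucose/18 + urea + ethanol/4.6
= 2·141 + 120/18 + 2.9 + 386/4.6
= 282 + 6.67 + 2.90 + 83.91
= 375.48 mOsm/kg ≈ 375.5 mOsm/kg
Osmolar gap = measured − calculated = 386 − 375.5 = 10.5 mOsm/kg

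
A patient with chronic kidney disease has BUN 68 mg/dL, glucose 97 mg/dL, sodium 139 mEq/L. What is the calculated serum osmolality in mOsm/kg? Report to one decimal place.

307.7 mOsm/kg

Calculated osmolality = 2·Na + glucose/18 + BUN/2.8
= 2·139 + 97/18 + 68/2.8
= 278 + 5.39 + 24.29
= 307.68 mOsm/kg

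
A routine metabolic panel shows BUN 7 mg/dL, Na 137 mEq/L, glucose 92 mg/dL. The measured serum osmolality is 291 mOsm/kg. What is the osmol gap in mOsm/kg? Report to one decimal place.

9.4 mOsm/kg

Calculated osmolality = 2·Na + glucose/18 + BUN/2.8
= 2·137 + 92/18 + 7/2.8
= 274 + 5.11 + 2.50
= 281.61 mOsm/kg ≈ 281.6 mOsm/kg
Osmolar gap = measured − calculated = 291 − 281.6 = 9.4 mOsm/kg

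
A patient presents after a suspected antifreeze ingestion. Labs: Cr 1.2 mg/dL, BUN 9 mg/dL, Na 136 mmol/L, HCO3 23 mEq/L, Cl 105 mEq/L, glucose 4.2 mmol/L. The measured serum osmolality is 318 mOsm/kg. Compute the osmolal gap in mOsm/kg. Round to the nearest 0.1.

38.6 mOsm/kg

Calculated osmolality = 2·Na + glucose + BUN/2.8
= 2·136 + 4.2 + 9/2.8
= 272 + 4.20 + 3.21
= 279.41 mOsm/kg ≈ 279.4 mOsm/kg
Osmolar gap = measured − calculated = 318 − 279.4 = 38.6 mOsm/kg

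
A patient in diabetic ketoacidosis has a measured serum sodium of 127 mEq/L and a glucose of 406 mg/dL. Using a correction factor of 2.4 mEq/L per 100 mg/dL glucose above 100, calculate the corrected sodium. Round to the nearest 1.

134 mEq/L

Corrected Na = measured Na + 2.4 · (glucose − 100)/100
= 127 + 2.4 · (406 − 100)/100
= 127 + 7.3
= 134.3 mEq/L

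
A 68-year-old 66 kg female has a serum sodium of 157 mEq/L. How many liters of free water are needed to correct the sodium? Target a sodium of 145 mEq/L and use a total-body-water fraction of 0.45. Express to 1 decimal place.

2.5 L

TBW = 0.45 · 66 = 29.7 L
Free water deficit = TBW · (Na/145 − 1)
= 29.7 · (157/145 − 1)
= 29.7 · 0.0828
= 2.46 L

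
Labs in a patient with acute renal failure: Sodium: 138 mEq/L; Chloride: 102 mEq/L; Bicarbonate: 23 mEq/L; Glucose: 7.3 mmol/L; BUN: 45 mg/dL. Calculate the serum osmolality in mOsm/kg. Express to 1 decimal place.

299.4 mOsm/kg

Calculated osmolality = 2·Na + glucose + BUN/2.8
= 2·138 + 7.3 + 45/2.8
= 276 + 7.30 + 16.07
= 299.37 mOsm/kg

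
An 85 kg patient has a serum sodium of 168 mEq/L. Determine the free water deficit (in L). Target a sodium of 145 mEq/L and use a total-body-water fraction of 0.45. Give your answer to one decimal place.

TBW = 0.45 · 85 = 38.25 L
Free water deficit = TBW · (Na/145 − 1)
= 38.25 · (168/145 − 1)
= 38.25 · 0.1586
= 6.07 L

6.1 L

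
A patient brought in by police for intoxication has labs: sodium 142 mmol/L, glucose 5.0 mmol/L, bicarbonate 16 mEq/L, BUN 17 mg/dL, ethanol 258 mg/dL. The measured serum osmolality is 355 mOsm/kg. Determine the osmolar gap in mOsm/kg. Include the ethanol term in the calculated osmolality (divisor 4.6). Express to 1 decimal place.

Calculated osmolality = 2·Na + glucose + BUN/2.8 + ethanol/4.6
= 2·142 + 5 + 17/2.8 + 258/4.6
= 284 + 5 + 6.07 + 56.09
= 351.16 mOsm/kg ≈ 351.2 mOsm/kg
Osmolar gap = measured − calculated = 355 − 351.2 = 3.8 mOsm/kg

3.8 mOsm/kg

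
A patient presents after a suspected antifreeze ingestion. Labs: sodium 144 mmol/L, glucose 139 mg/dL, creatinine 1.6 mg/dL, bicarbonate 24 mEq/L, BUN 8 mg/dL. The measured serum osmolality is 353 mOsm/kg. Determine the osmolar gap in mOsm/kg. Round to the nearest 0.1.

Calculated osmolality = 2·Na + glucose/18 + BUN/2.8
= 2·144 + 139/18 + 8/2.8
= 288 + 7.72 + 2.86
= 298.58 mOsm/kg ≈ 298.6 mOsm/kg
Osmolar gap = measured − calculated = 353 − 298.6 = 54.4 mOsm/kg

54.4 mOsm/kg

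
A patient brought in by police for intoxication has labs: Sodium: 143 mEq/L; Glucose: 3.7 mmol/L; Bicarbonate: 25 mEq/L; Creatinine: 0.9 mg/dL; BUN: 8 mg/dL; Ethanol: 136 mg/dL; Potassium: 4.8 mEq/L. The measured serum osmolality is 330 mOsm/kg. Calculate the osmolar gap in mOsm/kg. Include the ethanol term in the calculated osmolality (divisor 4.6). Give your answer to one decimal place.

7.9 mOsm/kg

Calculated osmolality = 2·Na + glucose + BUN/2.8 + ethanol/4.6
= 2·143 + 3.7 + 8/2.8 + 136/4.6
= 286 + 3.70 + 2.86 + 29.57
= 322.13 mOsm/kg ≈ 322.1 mOsm/kg
Osmolar gap = measured − calculated = 330 − 322.1 = 7.9 mOsm/kg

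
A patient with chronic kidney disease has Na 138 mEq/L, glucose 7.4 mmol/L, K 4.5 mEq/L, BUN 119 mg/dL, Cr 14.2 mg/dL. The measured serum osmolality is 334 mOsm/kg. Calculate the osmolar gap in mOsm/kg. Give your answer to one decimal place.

8.1 mOsm/kg

Calculated osmolality = 2·Na + glucose + BUN/2.8
= 2·138 + 7.4 + 119/2.8
= 276 + 7.40 + 42.50
= 325.9 mOsm/kg ≈ 325.9 mOsm/kg
Osmolar gap = measured − calculated = 334 − 325.9 = 8.1 mOsm/kg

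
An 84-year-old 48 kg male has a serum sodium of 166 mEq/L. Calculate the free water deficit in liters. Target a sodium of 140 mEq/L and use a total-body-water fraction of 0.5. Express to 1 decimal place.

4.5 L

TBW = 0.5 · 48 = 24 L
Free water deficit = TBW · (Na/140 − 1)
= 24 · (166/140 − 1)
= 24 · 0.1857
= 4.46 L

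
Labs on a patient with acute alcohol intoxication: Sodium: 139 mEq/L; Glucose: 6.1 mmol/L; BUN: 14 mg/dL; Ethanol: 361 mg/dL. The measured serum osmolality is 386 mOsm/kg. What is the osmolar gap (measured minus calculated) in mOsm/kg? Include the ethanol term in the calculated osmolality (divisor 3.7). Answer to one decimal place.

Calculated osmolality = 2·Na + glucose + BUN/2.8 + ethanol/3.7
= 2·139 + 6.1 + 14/2.8 + 361/3.7
= 278 + 6.10 + 5 + 97.57
= 386.67 mOsm/kg ≈ 386.7 mOsm/kg
Osmolar gap = measured − calculated = 386 − 386.7 = -0.7 mOsm/kg

-0.7 mOsm/kg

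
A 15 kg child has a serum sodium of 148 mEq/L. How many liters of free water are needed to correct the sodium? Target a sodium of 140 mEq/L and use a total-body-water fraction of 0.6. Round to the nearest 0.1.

TBW = 0.6 · 15 = 9 L
Free water deficit = TBW · (Na/140 − 1)
= 9 · (148/140 − 1)
= 9 · 0.0571
= 0.51 L

0.5 L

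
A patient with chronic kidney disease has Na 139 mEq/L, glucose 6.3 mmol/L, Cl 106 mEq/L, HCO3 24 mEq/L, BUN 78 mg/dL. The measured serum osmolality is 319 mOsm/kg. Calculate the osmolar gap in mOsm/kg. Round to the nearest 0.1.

6.8 mOsm/kg

Calculated osmolality = 2·Na + glucose + BUN/2.8
= 2·139 + 6.3 + 78/2.8
= 278 + 6.30 + 27.86
= 312.16 mOsm/kg ≈ 312.2 mOsm/kg
Osmolar gap = measured − calculated = 319 − 312.2 = 6.8 mOsm/kg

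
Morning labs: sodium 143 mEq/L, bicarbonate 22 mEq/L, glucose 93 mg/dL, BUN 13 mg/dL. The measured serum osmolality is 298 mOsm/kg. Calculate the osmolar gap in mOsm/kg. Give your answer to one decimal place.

2.2 mOsm/kg

Calculated osmolality = 2·Na + glucose/18 + BUN/2.8
= 2·143 + 93/18 + 13/2.8
= 286 + 5.17 + 4.64
= 295.81 mOsm/kg ≈ 295.8 mOsm/kg
Osmolar gap = measured − calculated = 298 − 295.8 = 2.2 mOsm/kg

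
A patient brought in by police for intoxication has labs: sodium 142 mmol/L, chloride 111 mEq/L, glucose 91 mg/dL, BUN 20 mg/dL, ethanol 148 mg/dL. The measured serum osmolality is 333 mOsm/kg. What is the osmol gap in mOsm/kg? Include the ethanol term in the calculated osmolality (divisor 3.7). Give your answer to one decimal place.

-3.2 mOsm/kg

Calculated osmolality = 2·Na + glucose/18 + BUN/2.8 + ethanol/3.7
= 2·142 + 91/18 + 20/2.8 + 148/3.7
= 284 + 5.06 + 7.14 + 40
= 336.2 mOsm/kg ≈ 336.2 mOsm/kg
Osmolar gap = measured − calculated = 333 − 336.2 = -3.2 mOsm/kg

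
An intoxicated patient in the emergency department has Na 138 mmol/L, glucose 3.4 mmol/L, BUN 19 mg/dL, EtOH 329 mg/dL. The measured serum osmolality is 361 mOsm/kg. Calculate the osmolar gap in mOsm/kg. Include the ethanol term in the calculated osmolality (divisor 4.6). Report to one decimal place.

3.3 mOsm/kg

Calculated osmolality = 2·Na + glucose + BUN/2.8 + ethanol/4.6
= 2·138 + 3.4 + 19/2.8 + 329/4.6
= 276 + 3.40 + 6.79 + 71.52
= 357.71 mOsm/kg ≈ 357.7 mOsm/kg
Osmolar gap = measured − calculated = 361 − 357.7 = 3.3 mOsm/kg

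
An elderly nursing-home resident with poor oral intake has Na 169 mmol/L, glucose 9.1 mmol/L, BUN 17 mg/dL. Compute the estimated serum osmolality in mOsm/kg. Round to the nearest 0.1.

353.2 mOsm/kg

Calculated osmolality = 2·Na + glucose + BUN/2.8
= 2·169 + 9.1 + 17/2.8
= 338 + 9.10 + 6.07
= 353.17 mOsm/kg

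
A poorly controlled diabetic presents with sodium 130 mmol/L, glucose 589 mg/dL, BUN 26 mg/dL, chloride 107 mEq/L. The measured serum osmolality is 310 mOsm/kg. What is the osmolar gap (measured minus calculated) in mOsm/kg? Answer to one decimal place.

Calculated osmolality = 2·Na + glucose/18 + BUN/2.8
= 2·130 + 589/18 + 26/2.8
= 260 + 32.72 + 9.29
= 302.01 mOsm/kg ≈ 302.0 mOsm/kg
Osmolar gap = measured − calculated = 310 − 302.0 = 8.0 mOsm/kg

8.0 mOsm/kg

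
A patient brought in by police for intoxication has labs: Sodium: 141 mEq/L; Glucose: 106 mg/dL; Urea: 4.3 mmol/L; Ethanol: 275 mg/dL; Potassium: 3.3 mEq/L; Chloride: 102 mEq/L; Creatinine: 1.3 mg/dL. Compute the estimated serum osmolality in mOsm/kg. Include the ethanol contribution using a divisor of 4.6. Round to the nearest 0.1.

352.0 mOsm/kg

Calculated osmolality = 2·Na + glucose/18 + urea + ethanol/4.6
= 2·141 + 106/18 + 4.3 + 275/4.6
= 282 + 5.89 + 4.30 + 59.78
= 351.97 mOsm/kg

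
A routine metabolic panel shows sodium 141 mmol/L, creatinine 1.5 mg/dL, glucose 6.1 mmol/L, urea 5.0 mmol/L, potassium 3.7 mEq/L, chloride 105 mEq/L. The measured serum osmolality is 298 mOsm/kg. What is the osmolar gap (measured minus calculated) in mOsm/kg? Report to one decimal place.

4.9 mOsm/kg

Calculated osmolality = 2·Na + glucose + urea
= 2·141 + 6.1 + 5
= 282 + 6.10 + 5
= 293.1 mOsm/kg ≈ 293.1 mOsm/kg
Osmolar gap = measured − calculated = 298 − 293.1 = 4.9 mOsm/kg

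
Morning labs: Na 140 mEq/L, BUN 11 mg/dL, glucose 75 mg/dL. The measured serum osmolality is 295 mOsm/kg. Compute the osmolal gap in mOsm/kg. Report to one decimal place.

Calculated osmolality = 2·Na + glucose/18 + BUN/2.8
= 2·140 + 75/18 + 11/2.8
= 280 + 4.17 + 3.93
= 288.1 mOsm/kg ≈ 288.1 mOsm/kg
Osmolar gap = measured − calculated = 295 − 288.1 = 6.9 mOsm/kg

6.9 mOsm/kg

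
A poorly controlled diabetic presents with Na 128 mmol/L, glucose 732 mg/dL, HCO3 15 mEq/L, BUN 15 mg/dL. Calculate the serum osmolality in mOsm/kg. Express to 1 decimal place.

302.0 mOsm/kg

Calculated osmolality = 2·Na + glucose/18 + BUN/2.8
= 2·128 + 732/18 + 15/2.8
= 256 + 40.67 + 5.36
= 302.03 mOsm/kg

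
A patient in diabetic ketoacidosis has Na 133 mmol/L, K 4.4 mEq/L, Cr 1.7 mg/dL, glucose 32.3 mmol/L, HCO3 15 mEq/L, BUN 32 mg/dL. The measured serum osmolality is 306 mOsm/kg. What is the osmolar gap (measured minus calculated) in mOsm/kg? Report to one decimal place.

Calculated osmolality = 2·Na + glucose + BUN/2.8
= 2·133 + 32.3 + 32/2.8
= 266 + 32.30 + 11.43
= 309.73 mOsm/kg ≈ 309.7 mOsm/kg
Osmolar gap = measured − calculated = 306 − 309.7 = -3.7 mOsm/kg

-3.7 mOsm/kg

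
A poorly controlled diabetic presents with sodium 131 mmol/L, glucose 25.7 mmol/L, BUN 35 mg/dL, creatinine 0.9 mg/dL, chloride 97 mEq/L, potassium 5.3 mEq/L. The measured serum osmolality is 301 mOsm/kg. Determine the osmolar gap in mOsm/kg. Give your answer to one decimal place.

Calculated osmolality = 2·Na + glucose + BUN/2.8
= 2·131 + 25.7 + 35/2.8
= 262 + 25.70 + 12.50
= 300.2 mOsm/kg ≈ 300.2 mOsm/kg
Osmolar gap = measured − calculated = 301 − 300.2 = 0.8 mOsm/kg

0.8 mOsm/kg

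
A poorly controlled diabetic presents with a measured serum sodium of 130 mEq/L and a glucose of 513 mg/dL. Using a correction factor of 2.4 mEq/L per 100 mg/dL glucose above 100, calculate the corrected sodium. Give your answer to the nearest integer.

140 mEq/L

Corrected Na = measured Na + 2.4 · (glucose − 100)/100
= 130 + 2.4 · (513 − 100)/100
= 130 + 9.9
= 139.9 mEq/L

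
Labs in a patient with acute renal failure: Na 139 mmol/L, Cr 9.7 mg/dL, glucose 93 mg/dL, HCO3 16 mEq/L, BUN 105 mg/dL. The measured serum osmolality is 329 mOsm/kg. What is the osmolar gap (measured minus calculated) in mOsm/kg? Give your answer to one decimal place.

8.3 mOsm/kg

Calculated osmolality = 2·Na + glucose/18 + BUN/2.8
= 2·139 + 93/18 + 105/2.8
= 278 + 5.17 + 37.50
= 320.67 mOsm/kg ≈ 320.7 mOsm/kg
Osmolar gap = measured − calculated = 329 − 320.7 = 8.3 mOsm/kg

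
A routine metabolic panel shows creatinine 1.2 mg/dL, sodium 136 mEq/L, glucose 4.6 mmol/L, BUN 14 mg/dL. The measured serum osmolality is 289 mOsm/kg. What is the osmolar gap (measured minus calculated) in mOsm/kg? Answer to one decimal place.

Calculated osmolality = 2·Na + glucose + BUN/2.8
= 2·136 + 4.6 + 14/2.8
= 272 + 4.60 + 5
= 281.6 mOsm/kg ≈ 281.6 mOsm/kg
Osmolar gap = measured − calculated = 289 − 281.6 = 7.4 mOsm/kg

7.4 mOsm/kg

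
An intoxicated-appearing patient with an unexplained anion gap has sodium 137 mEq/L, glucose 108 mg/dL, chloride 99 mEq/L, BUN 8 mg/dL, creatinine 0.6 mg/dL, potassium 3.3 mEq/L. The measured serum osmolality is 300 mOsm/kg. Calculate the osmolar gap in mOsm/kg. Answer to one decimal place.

17.1 mOsm/kg

Calculated osmolality = 2·Na + glucose/18 + BUN/2.8
= 2·137 + 108/18 + 8/2.8
= 274 + 6 + 2.86
= 282.86 mOsm/kg ≈ 282.9 mOsm/kg
Osmolar gap = measured − calculated = 300 − 282.9 = 17.1 mOsm/kg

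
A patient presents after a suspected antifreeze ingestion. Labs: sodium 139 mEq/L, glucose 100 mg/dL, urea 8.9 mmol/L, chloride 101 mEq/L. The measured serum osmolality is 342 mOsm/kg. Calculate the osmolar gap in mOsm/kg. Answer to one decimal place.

49.5 mOsm/kg

Calculated osmolality = 2·Na + glucose/18 + urea
= 2·139 + 100/18 + 8.9
= 278 + 5.56 + 8.90
= 292.46 mOsm/kg ≈ 292.5 mOsm/kg
Osmolar gap = measured − calculated = 342 − 292.5 = 49.5 mOsm/kg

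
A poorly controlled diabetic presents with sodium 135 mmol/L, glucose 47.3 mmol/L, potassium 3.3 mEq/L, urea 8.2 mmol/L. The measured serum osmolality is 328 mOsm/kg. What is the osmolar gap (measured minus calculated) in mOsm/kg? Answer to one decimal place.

2.5 mOsm/kg

Calculated osmolality = 2·Na + glucose + urea
= 2·135 + 47.3 + 8.2
= 270 + 47.30 + 8.20
= 325.5 mOsm/kg ≈ 325.5 mOsm/kg
Osmolar gap = measured − calculated = 328 − 325.5 = 2.5 mOsm/kg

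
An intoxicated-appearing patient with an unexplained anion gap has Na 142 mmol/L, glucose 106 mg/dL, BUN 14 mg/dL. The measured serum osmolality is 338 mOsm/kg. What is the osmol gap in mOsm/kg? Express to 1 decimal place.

Calculated osmolality = 2·Na + glucose/18 + BUN/2.8
= 2·142 + 106/18 + 14/2.8
= 284 + 5.89 + 5
= 294.89 mOsm/kg ≈ 294.9 mOsm/kg
Osmolar gap = measured − calculated = 338 − 294.9 = 43.1 mOsm/kg

43.1 mOsm/kg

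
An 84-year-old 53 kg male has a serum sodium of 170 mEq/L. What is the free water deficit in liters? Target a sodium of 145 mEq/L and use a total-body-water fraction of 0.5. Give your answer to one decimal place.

TBW = 0.5 · 53 = 26.5 L
Free water deficit = TBW · (Na/145 − 1)
= 26.5 · (170/145 − 1)
= 26.5 · 0.1724
= 4.57 L

4.6 L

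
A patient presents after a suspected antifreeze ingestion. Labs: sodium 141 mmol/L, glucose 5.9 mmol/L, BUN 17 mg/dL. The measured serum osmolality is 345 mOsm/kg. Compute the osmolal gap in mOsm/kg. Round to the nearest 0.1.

51.0 mOsm/kg

Calculated osmolality = 2·Na + glucose + BUN/2.8
= 2·141 + 5.9 + 17/2.8
= 282 + 5.90 + 6.07
= 293.97 mOsm/kg ≈ 294.0 mOsm/kg
Osmolar gap = measured − calculated = 345 − 294.0 = 51.0 mOsm/kg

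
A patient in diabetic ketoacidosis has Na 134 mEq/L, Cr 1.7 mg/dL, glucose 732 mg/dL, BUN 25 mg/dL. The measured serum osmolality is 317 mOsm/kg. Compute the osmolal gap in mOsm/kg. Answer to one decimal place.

-0.6 mOsm/kg

Calculated osmolality = 2·Na + glucose/18 + BUN/2.8
= 2·134 + 732/18 + 25/2.8
= 268 + 40.67 + 8.93
= 317.6 mOsm/kg ≈ 317.6 mOsm/kg
Osmolar gap = measured − calculated = 317 − 317.6 = -0.6 mOsm/kg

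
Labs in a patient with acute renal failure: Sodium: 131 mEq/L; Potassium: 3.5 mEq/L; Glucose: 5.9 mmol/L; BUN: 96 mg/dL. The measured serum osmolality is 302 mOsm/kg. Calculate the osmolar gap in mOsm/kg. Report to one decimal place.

Calculated osmolality = 2·Na + glucose + BUN/2.8
= 2·131 + 5.9 + 96/2.8
= 262 + 5.90 + 34.29
= 302.19 mOsm/kg ≈ 302.2 mOsm/kg
Osmolar gap = measured − calculated = 302 − 302.2 = -0.2 mOsm/kg

-0.2 mOsm/kg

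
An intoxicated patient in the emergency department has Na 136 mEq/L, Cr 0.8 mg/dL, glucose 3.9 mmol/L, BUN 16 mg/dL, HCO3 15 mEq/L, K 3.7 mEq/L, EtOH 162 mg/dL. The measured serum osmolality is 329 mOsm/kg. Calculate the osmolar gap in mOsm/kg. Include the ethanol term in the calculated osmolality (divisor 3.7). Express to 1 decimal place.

3.6 mOsm/kg

Calculated osmolality = 2·Na + glucose + BUN/2.8 + ethanol/3.7
= 2·136 + 3.9 + 16/2.8 + 162/3.7
= 272 + 3.90 + 5.71 + 43.78
= 325.39 mOsm/kg ≈ 325.4 mOsm/kg
Osmolar gap = measured − calculated = 329 − 325.4 = 3.6 mOsm/kg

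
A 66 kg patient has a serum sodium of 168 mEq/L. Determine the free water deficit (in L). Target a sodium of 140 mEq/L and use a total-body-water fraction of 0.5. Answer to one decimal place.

TBW = 0.5 · 66 = 33 L
Free water deficit = TBW · (Na/140 − 1)
= 33 · (168/140 − 1)
= 33 · 0.2
= 6.6 L

6.6 L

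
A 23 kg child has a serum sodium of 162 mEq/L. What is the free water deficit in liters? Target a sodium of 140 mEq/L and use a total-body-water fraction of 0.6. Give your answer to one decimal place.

TBW = 0.6 · 23 = 13.8 L
Free water deficit = TBW · (Na/140 − 1)
= 13.8 · (162/140 − 1)
= 13.8 · 0.1571
= 2.17 L

2.2 L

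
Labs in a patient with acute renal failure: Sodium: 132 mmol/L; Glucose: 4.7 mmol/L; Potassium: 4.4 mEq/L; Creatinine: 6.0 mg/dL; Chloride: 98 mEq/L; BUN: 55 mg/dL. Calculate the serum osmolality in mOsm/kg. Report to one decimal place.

Calculated osmolality = 2·Na + glucose + BUN/2.8
= 2·132 + 4.7 + 55/2.8
= 264 + 4.70 + 19.64
= 288.34 mOsm/kg

288.3 mOsm/kg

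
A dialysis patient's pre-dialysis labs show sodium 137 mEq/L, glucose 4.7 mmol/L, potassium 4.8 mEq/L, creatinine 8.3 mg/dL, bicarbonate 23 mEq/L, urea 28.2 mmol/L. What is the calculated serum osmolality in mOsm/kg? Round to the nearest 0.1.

306.9 mOsm/kg

Calculated osmolality = 2·Na + glucose + urea
= 2·137 + 4.7 + 28.2
= 274 + 4.70 + 28.20
= 306.9 mOsm/kg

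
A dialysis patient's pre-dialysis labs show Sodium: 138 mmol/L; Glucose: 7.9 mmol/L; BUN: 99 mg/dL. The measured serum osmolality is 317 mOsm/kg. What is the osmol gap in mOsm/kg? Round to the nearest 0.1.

-2.3 mOsm/kg

Calculated osmolality = 2·Na + glucose + BUN/2.8
= 2·138 + 7.9 + 99/2.8
= 276 + 7.90 + 35.36
= 319.26 mOsm/kg ≈ 319.3 mOsm/kg
Osmolar gap = measured − calculated = 317 − 319.3 = -2.3 mOsm/kg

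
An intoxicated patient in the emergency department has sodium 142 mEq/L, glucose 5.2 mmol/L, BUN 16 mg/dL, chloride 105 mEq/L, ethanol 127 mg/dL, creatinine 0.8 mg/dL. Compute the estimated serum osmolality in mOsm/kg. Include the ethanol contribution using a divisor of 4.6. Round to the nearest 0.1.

322.5 mOsm/kg

Calculated osmolality = 2·Na + glucose + BUN/2.8 + ethanol/4.6
= 2·142 + 5.2 + 16/2.8 + 127/4.6
= 284 + 5.20 + 5.71 + 27.61
= 322.52 mOsm/kg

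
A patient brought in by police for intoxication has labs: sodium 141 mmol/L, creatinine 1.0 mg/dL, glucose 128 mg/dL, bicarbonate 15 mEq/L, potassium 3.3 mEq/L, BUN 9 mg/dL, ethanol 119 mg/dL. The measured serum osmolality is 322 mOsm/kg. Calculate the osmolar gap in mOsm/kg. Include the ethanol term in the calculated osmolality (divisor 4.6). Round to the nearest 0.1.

3.8 mOsm/kg

Calculated osmolality = 2·Na + glucose/18 + BUN/2.8 + ethanol/4.6
= 2·141 + 128/18 + 9/2.8 + 119/4.6
= 282 + 7.11 + 3.21 + 25.87
= 318.19 mOsm/kg ≈ 318.2 mOsm/kg
Osmolar gap = measured − calculated = 322 − 318.2 = 3.8 mOsm/kg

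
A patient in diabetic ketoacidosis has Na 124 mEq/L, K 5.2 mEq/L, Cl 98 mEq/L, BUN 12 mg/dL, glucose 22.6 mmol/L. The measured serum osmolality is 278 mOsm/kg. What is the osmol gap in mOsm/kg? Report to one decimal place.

Calculated osmolality = 2·Na + glucose + BUN/2.8
= 2·124 + 22.6 + 12/2.8
= 248 + 22.60 + 4.29
= 274.89 mOsm/kg ≈ 274.9 mOsm/kg
Osmolar gap = measured − calculated = 278 − 274.9 = 3.1 mOsm/kg

3.1 mOsm/kg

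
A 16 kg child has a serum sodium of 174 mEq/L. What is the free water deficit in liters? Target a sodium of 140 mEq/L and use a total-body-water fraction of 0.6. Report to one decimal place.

TBW = 0.6 · 16 = 9.6 L
Free water deficit = TBW · (Na/140 − 1)
= 9.6 · (174/140 − 1)
= 9.6 · 0.2429
= 2.33 L

2.3 L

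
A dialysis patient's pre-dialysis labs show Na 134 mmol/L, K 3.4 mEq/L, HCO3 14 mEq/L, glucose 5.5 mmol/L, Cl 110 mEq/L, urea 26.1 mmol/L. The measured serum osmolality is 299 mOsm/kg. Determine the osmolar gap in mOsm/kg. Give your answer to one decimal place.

Calculated osmolality = 2·Na + glucose + urea
= 2·134 + 5.5 + 26.1
= 268 + 5.50 + 26.10
= 299.6 mOsm/kg ≈ 299.6 mOsm/kg
Osmolar gap = measured − calculated = 299 − 299.6 = -0.6 mOsm/kg

-0.6 mOsm/kg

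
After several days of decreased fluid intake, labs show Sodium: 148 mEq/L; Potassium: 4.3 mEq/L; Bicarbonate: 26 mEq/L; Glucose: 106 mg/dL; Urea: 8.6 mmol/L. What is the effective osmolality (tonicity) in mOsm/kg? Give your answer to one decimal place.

Effective osmolality excludes urea (freely permeant across cell membranes):
2·Na + glucose/18
= 2·148 + 106/18
= 296 + 5.89
= 301.89 mOsm/kg

301.9 mOsm/kg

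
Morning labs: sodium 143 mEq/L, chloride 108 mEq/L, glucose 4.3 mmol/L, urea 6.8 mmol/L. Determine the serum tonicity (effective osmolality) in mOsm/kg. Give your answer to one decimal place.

290.3 mOsm/kg

Effective osmolality excludes urea (freely permeant across cell membranes):
2·Na + glucose
= 2·143 + 4.3
= 286 + 4.3
= 290.3 mOsm/kg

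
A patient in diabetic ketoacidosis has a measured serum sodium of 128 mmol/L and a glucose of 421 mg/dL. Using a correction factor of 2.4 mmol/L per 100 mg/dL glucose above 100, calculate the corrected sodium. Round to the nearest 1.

Corrected Na = measured Na + 2.4 · (glucose − 100)/100
= 128 + 2.4 · (421 − 100)/100
= 128 + 7.7
= 135.7 mmol/L

136 mmol/L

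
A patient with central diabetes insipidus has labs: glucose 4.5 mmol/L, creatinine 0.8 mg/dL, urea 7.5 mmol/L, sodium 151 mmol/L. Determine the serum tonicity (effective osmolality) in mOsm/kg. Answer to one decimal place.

306.5 mOsm/kg

Effective osmolality excludes urea (freely permeant across cell membranes):
2·Na + glucose
= 2·151 + 4.5
= 302 + 4.5
= 306.5 mOsm/kg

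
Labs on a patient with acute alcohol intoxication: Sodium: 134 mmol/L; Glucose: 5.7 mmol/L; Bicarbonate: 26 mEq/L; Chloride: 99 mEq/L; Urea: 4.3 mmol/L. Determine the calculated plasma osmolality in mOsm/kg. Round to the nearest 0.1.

Calculated osmolality = 2·Na + glucose + urea
= 2·134 + 5.7 + 4.3
= 268 + 5.70 + 4.30
= 278 mOsm/kg

278.0 mOsm/kg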